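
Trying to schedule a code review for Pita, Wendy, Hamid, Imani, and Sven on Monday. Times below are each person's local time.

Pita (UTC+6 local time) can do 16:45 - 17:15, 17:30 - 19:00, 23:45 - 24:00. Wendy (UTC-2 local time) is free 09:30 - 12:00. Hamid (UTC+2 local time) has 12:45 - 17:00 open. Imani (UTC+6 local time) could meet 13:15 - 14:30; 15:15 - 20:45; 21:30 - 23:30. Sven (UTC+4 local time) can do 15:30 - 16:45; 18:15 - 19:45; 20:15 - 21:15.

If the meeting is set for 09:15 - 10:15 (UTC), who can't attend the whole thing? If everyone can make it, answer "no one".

Pita in UTC: 10:45-11:15, 11:30-13:00, 17:45-18:00 (subtract 6h to convert from UTC+6).
Wendy in UTC: 11:30-14:00 (add 2h to convert from UTC-2).
Hamid in UTC: 10:45-15:00 (subtract 2h to convert from UTC+2).
Imani in UTC: 07:15-08:30, 09:15-14:45, 15:30-17:30 (subtract 6h to convert from UTC+6).
Sven in UTC: 11:30-12:45, 14:15-15:45, 16:15-17:15 (subtract 4h to convert from UTC+4).
Pita: not fully free for 09:15-10:15. Wendy: not fully free for 09:15-10:15. Hamid: not fully free for 09:15-10:15. Imani: free for 09:15-10:15. Sven: not fully free for 09:15-10:15.

Hamid, Pita, Sven, Wendy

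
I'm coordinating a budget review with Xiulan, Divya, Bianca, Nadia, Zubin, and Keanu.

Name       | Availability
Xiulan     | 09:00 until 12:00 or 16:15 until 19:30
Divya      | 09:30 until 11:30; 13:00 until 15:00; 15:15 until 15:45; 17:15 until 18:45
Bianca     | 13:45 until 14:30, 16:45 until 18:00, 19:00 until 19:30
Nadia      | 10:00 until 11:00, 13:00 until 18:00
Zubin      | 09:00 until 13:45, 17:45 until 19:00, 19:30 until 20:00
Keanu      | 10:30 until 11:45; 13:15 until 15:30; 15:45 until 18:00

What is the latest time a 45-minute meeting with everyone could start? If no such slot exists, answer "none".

Xiulan ∩ Divya: 09:30-11:30, 17:15-18:45.
Xiulan ∩ Divya ∩ Bianca: 17:15-18:00.
Xiulan ∩ Divya ∩ Bianca ∩ Nadia: 17:15-18:00.
Xiulan ∩ Divya ∩ Bianca ∩ Nadia ∩ Zubin: 17:45-18:00.
Xiulan ∩ Divya ∩ Bianca ∩ Nadia ∩ Zubin ∩ Keanu: 17:45-18:00.
No common window is at least 45 minutes long.

none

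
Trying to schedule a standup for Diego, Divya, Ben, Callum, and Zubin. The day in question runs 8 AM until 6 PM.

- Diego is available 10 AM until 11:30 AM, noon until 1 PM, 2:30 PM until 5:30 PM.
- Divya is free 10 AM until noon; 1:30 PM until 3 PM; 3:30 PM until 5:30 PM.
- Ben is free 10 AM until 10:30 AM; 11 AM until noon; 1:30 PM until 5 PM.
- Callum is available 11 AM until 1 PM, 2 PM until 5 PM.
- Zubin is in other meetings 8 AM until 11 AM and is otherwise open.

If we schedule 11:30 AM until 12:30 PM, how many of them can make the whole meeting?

2

Diego free: 10:00-11:30, 12:00-13:00, 14:30-17:30.
Divya free: 10:00-12:00, 13:30-15:00, 15:30-17:30.
Ben free: 10:00-10:30, 11:00-12:00, 13:30-17:00.
Callum free: 11:00-13:00, 14:00-17:00.
Zubin free: 11:00-18:00 (invert busy blocks within the working day).
Callum and Zubin can make the full 11:30-12:30 slot — that's 2.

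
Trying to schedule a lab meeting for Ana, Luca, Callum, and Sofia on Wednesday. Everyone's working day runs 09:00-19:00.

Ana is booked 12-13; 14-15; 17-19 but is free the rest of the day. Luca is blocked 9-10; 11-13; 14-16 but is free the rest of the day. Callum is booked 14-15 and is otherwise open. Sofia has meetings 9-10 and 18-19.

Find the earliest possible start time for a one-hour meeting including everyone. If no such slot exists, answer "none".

Ana free: 09:00-12:00, 13:00-14:00, 15:00-17:00 (invert busy blocks within the working day).
Luca free: 10:00-11:00, 13:00-14:00, 16:00-19:00 (invert busy blocks within the working day).
Callum free: 09:00-14:00, 15:00-19:00 (invert busy blocks within the working day).
Sofia free: 10:00-18:00 (invert busy blocks within the working day).
Ana ∩ Luca: 10:00-11:00, 13:00-14:00, 16:00-17:00.
Ana ∩ Luca ∩ Callum: 10:00-11:00, 13:00-14:00, 16:00-17:00.
Ana ∩ Luca ∩ Callum ∩ Sofia: 10:00-11:00, 13:00-14:00, 16:00-17:00.
The first common window of at least 60 minutes is 10:00-11:00, so the earliest start is 10:00.

10:00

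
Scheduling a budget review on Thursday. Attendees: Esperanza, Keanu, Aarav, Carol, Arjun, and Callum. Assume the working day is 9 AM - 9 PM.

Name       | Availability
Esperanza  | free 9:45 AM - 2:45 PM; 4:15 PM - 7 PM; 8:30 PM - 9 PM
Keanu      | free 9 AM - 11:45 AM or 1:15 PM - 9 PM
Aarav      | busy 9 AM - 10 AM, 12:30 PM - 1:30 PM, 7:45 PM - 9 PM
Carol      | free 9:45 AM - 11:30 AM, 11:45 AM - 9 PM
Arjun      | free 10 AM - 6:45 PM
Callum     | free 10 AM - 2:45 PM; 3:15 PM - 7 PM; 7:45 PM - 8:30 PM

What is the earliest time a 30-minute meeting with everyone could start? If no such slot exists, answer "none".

10:00

Esperanza free: 09:45-14:45, 16:15-19:00, 20:30-21:00.
Keanu free: 09:00-11:45, 13:15-21:00.
Aarav free: 10:00-12:30, 13:30-19:45 (invert busy blocks within the working day).
Carol free: 09:45-11:30, 11:45-21:00.
Arjun free: 10:00-18:45.
Callum free: 10:00-14:45, 15:15-19:00, 19:45-20:30.
Esperanza ∩ Keanu: 09:45-11:45, 13:15-14:45, 16:15-19:00, 20:30-21:00.
Esperanza ∩ Keanu ∩ Aarav: 10:00-11:45, 13:30-14:45, 16:15-19:00.
Esperanza ∩ Keanu ∩ Aarav ∩ Carol: 10:00-11:30, 13:30-14:45, 16:15-19:00.
Esperanza ∩ Keanu ∩ Aarav ∩ Carol ∩ Arjun: 10:00-11:30, 13:30-14:45, 16:15-18:45.
Esperanza ∩ Keanu ∩ Aarav ∩ Carol ∩ Arjun ∩ Callum: 10:00-11:30, 13:30-14:45, 16:15-18:45.
The first common window of at least 30 minutes is 10:00-11:30, so the earliest start is 10:00.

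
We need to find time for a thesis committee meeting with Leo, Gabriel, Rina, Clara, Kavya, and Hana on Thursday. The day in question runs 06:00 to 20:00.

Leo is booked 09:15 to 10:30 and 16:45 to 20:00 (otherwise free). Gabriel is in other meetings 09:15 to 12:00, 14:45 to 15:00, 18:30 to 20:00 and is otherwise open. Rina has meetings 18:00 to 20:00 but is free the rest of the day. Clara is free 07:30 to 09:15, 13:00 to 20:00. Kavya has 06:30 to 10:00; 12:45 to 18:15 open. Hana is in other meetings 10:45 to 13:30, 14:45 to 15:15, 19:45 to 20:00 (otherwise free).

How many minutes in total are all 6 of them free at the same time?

270

Leo free: 06:00-09:15, 10:30-16:45 (invert busy blocks within the working day).
Gabriel free: 06:00-09:15, 12:00-14:45, 15:00-18:30 (invert busy blocks within the working day).
Rina free: 06:00-18:00 (invert busy blocks within the working day).
Clara free: 07:30-09:15, 13:00-20:00.
Kavya free: 06:30-10:00, 12:45-18:15.
Hana free: 06:00-10:45, 13:30-14:45, 15:15-19:45 (invert busy blocks within the working day).
Leo ∩ Gabriel: 06:00-09:15, 12:00-14:45, 15:00-16:45.
Leo ∩ Gabriel ∩ Rina: 06:00-09:15, 12:00-14:45, 15:00-16:45.
Leo ∩ Gabriel ∩ Rina ∩ Clara: 07:30-09:15, 13:00-14:45, 15:00-16:45.
Leo ∩ Gabriel ∩ Rina ∩ Clara ∩ Kavya: 07:30-09:15, 13:00-14:45, 15:00-16:45.
Leo ∩ Gabriel ∩ Rina ∩ Clara ∩ Kavya ∩ Hana: 07:30-09:15, 13:30-14:45, 15:15-16:45.
Summing the common windows: 105 + 75 + 90 = 270 minutes.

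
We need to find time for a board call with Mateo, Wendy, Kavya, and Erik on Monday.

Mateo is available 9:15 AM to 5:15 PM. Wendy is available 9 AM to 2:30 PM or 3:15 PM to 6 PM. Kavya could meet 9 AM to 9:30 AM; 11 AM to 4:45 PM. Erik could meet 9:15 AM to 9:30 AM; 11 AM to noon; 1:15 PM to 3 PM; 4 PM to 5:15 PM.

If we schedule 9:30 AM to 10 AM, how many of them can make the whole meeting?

Mateo and Wendy can make the full 09:30-10:00 slot — that's 2.

2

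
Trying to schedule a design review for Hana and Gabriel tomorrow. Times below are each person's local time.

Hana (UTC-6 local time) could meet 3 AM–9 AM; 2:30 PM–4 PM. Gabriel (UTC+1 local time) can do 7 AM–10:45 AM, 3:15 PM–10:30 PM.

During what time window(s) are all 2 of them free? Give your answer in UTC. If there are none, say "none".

09:00-09:45, 14:15-15:00, 20:30-21:30

Hana in UTC: 09:00-15:00, 20:30-22:00 (add 6h to convert from UTC-6).
Gabriel in UTC: 06:00-09:45, 14:15-21:30 (subtract 1h to convert from UTC+1).
Hana ∩ Gabriel: 09:00-09:45, 14:15-15:00, 20:30-21:30.
Those are the intersection windows.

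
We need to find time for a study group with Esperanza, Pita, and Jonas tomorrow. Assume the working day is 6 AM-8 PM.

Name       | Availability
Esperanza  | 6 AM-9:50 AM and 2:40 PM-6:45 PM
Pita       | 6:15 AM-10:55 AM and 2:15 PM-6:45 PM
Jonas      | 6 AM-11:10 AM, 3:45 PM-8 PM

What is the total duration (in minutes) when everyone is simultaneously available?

Esperanza ∩ Pita: 06:15-09:50, 14:40-18:45.
Esperanza ∩ Pita ∩ Jonas: 06:15-09:50, 15:45-18:45.
Summing the common windows: 215 + 180 = 395 minutes.

395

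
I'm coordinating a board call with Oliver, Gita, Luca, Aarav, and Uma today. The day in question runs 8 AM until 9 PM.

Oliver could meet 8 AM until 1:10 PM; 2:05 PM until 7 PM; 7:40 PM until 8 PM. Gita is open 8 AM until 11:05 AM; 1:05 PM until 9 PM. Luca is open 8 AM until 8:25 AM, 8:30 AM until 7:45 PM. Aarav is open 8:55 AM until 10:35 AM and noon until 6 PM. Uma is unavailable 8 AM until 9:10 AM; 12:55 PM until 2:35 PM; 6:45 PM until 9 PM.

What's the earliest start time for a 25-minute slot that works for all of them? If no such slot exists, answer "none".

09:10

Oliver free: 08:00-13:10, 14:05-19:00, 19:40-20:00.
Gita free: 08:00-11:05, 13:05-21:00.
Luca free: 08:00-08:25, 08:30-19:45.
Aarav free: 08:55-10:35, 12:00-18:00.
Uma free: 09:10-12:55, 14:35-18:45 (invert busy blocks within the working day).
Oliver ∩ Gita: 08:00-11:05, 13:05-13:10, 14:05-19:00, 19:40-20:00.
Oliver ∩ Gita ∩ Luca: 08:00-08:25, 08:30-11:05, 13:05-13:10, 14:05-19:00, 19:40-19:45.
Oliver ∩ Gita ∩ Luca ∩ Aarav: 08:55-10:35, 13:05-13:10, 14:05-18:00.
Oliver ∩ Gita ∩ Luca ∩ Aarav ∩ Uma: 09:10-10:35, 14:35-18:00.
The first common window of at least 25 minutes is 09:10-10:35, so the earliest start is 09:10.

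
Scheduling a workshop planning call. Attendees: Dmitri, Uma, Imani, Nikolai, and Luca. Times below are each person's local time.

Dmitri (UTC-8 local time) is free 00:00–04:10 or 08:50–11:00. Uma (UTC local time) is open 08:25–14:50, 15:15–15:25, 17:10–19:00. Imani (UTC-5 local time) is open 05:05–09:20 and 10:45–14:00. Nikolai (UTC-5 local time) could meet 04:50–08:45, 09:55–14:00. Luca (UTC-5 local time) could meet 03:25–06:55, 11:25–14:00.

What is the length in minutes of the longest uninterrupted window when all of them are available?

110

Dmitri in UTC: 08:00-12:10, 16:50-19:00 (add 8h to convert from UTC-8).
Uma in UTC: 08:25-14:50, 15:15-15:25, 17:10-19:00.
Imani in UTC: 10:05-14:20, 15:45-19:00 (add 5h to convert from UTC-5).
Nikolai in UTC: 09:50-13:45, 14:55-19:00 (add 5h to convert from UTC-5).
Luca in UTC: 08:25-11:55, 16:25-19:00 (add 5h to convert from UTC-5).
Dmitri ∩ Uma: 08:25-12:10, 17:10-19:00.
Dmitri ∩ Uma ∩ Imani: 10:05-12:10, 17:10-19:00.
Dmitri ∩ Uma ∩ Imani ∩ Nikolai: 10:05-12:10, 17:10-19:00.
Dmitri ∩ Uma ∩ Imani ∩ Nikolai ∩ Luca: 10:05-11:55, 17:10-19:00.
The longest is 10:05-11:55 at 110 minutes.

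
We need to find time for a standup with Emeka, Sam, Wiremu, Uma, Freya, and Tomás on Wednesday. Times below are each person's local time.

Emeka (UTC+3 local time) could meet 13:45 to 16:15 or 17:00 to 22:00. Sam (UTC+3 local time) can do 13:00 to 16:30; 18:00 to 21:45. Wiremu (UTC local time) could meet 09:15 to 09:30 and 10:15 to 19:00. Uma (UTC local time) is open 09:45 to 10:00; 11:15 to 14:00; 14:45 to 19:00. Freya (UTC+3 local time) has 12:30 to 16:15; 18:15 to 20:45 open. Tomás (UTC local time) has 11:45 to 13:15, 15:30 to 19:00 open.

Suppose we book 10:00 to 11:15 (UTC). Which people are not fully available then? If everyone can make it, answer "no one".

Emeka, Tomás, Uma, Wiremu

Emeka in UTC: 10:45-13:15, 14:00-19:00 (subtract 3h to convert from UTC+3).
Sam in UTC: 10:00-13:30, 15:00-18:45 (subtract 3h to convert from UTC+3).
Wiremu in UTC: 09:15-09:30, 10:15-19:00.
Uma in UTC: 09:45-10:00, 11:15-14:00, 14:45-19:00.
Freya in UTC: 09:30-13:15, 15:15-17:45 (subtract 3h to convert from UTC+3).
Tomás in UTC: 11:45-13:15, 15:30-19:00.
Emeka: not fully free for 10:00-11:15. Sam: free for 10:00-11:15. Wiremu: not fully free for 10:00-11:15. Uma: not fully free for 10:00-11:15. Freya: free for 10:00-11:15. Tomás: not fully free for 10:00-11:15.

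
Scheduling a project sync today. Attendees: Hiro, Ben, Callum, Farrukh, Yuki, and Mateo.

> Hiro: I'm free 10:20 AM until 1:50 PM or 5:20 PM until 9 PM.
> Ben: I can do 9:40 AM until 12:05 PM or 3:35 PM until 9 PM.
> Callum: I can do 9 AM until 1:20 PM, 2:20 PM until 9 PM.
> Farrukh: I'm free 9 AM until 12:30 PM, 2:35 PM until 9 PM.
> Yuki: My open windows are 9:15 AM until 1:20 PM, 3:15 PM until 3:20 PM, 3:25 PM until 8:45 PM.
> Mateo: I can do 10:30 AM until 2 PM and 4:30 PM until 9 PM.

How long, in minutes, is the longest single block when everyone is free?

Hiro ∩ Ben: 10:20-12:05, 17:20-21:00.
Hiro ∩ Ben ∩ Callum: 10:20-12:05, 17:20-21:00.
Hiro ∩ Ben ∩ Callum ∩ Farrukh: 10:20-12:05, 17:20-21:00.
Hiro ∩ Ben ∩ Callum ∩ Farrukh ∩ Yuki: 10:20-12:05, 17:20-20:45.
Hiro ∩ Ben ∩ Callum ∩ Farrukh ∩ Yuki ∩ Mateo: 10:30-12:05, 17:20-20:45.
Those are the intersection windows.
The longest is 17:20-20:45 at 205 minutes.

205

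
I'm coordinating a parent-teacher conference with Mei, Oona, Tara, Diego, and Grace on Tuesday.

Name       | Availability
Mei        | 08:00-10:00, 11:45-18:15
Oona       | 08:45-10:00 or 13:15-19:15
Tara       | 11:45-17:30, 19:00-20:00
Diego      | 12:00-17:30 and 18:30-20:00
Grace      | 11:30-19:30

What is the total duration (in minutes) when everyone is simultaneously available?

Mei ∩ Oona: 08:45-10:00, 13:15-18:15.
Mei ∩ Oona ∩ Tara: 13:15-17:30.
Mei ∩ Oona ∩ Tara ∩ Diego: 13:15-17:30.
Mei ∩ Oona ∩ Tara ∩ Diego ∩ Grace: 13:15-17:30.
So the common availability across everyone is 13:15-17:30.
That's a single block of 255 minutes.

255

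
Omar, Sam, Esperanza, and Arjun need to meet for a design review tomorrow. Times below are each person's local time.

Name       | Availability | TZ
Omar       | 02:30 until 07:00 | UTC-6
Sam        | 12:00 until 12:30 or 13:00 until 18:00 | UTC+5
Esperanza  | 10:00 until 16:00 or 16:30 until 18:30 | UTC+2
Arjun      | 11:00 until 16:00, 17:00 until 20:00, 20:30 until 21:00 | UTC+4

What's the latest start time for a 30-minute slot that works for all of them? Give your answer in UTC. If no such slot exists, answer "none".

11:30

Omar in UTC: 08:30-13:00 (add 6h to convert from UTC-6).
Sam in UTC: 07:00-07:30, 08:00-13:00 (subtract 5h to convert from UTC+5).
Esperanza in UTC: 08:00-14:00, 14:30-16:30 (subtract 2h to convert from UTC+2).
Arjun in UTC: 07:00-12:00, 13:00-16:00, 16:30-17:00 (subtract 4h to convert from UTC+4).
Omar ∩ Sam: 08:30-13:00.
Omar ∩ Sam ∩ Esperanza: 08:30-13:00.
Omar ∩ Sam ∩ Esperanza ∩ Arjun: 08:30-12:00.
The last common window of at least 30 minutes is 08:30-12:00; a 30-minute meeting can start as late as 11:30 and still end by 12:00.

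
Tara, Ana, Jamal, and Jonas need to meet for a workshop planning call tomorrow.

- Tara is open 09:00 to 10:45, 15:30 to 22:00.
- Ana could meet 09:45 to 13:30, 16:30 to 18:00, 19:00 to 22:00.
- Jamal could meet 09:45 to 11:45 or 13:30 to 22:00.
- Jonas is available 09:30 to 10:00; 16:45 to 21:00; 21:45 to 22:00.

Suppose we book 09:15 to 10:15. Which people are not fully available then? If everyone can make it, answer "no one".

Ana, Jamal, Jonas

Tara: free for 09:15-10:15. Ana: not fully free for 09:15-10:15. Jamal: not fully free for 09:15-10:15. Jonas: not fully free for 09:15-10:15.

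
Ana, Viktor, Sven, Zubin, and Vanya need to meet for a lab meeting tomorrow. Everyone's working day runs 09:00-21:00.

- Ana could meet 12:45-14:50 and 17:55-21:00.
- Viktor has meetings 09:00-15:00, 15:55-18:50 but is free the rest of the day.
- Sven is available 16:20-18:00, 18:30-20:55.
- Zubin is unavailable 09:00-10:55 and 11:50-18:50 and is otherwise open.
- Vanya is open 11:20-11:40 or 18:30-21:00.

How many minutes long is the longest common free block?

125

Ana free: 12:45-14:50, 17:55-21:00.
Viktor free: 15:00-15:55, 18:50-21:00 (invert busy blocks within the working day).
Sven free: 16:20-18:00, 18:30-20:55.
Zubin free: 10:55-11:50, 18:50-21:00 (invert busy blocks within the working day).
Vanya free: 11:20-11:40, 18:30-21:00.
Ana ∩ Viktor: 18:50-21:00.
Ana ∩ Viktor ∩ Sven: 18:50-20:55.
Ana ∩ Viktor ∩ Sven ∩ Zubin: 18:50-20:55.
Ana ∩ Viktor ∩ Sven ∩ Zubin ∩ Vanya: 18:50-20:55.
The longest is 18:50-20:55 at 125 minutes.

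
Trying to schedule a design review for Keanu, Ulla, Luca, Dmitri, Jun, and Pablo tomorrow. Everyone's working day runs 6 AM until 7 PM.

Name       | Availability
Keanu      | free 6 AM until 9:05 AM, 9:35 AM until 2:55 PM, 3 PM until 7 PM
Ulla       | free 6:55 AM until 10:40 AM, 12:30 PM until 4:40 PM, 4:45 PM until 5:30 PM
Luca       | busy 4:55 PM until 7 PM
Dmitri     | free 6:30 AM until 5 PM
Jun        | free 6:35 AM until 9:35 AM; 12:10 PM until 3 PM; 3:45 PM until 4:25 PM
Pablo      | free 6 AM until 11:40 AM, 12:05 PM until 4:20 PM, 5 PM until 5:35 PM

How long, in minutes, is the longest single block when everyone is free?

145

Keanu free: 06:00-09:05, 09:35-14:55, 15:00-19:00.
Ulla free: 06:55-10:40, 12:30-16:40, 16:45-17:30.
Luca free: 06:00-16:55 (invert busy blocks within the working day).
Dmitri free: 06:30-17:00.
Jun free: 06:35-09:35, 12:10-15:00, 15:45-16:25.
Pablo free: 06:00-11:40, 12:05-16:20, 17:00-17:35.
Keanu ∩ Ulla: 06:55-09:05, 09:35-10:40, 12:30-14:55, 15:00-16:40, 16:45-17:30.
Keanu ∩ Ulla ∩ Luca: 06:55-09:05, 09:35-10:40, 12:30-14:55, 15:00-16:40, 16:45-16:55.
Keanu ∩ Ulla ∩ Luca ∩ Dmitri: 06:55-09:05, 09:35-10:40, 12:30-14:55, 15:00-16:40, 16:45-16:55.
Keanu ∩ Ulla ∩ Luca ∩ Dmitri ∩ Jun: 06:55-09:05, 12:30-14:55, 15:45-16:25.
Keanu ∩ Ulla ∩ Luca ∩ Dmitri ∩ Jun ∩ Pablo: 06:55-09:05, 12:30-14:55, 15:45-16:20.
The longest is 12:30-14:55 at 145 minutes.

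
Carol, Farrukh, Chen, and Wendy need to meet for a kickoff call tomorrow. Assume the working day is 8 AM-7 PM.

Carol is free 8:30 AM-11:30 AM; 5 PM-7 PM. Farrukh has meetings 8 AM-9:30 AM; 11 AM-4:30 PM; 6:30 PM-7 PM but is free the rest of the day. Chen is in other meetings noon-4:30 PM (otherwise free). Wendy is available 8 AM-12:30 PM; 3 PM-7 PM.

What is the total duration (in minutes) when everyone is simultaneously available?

180

Carol free: 08:30-11:30, 17:00-19:00.
Farrukh free: 09:30-11:00, 16:30-18:30 (invert busy blocks within the working day).
Chen free: 08:00-12:00, 16:30-19:00 (invert busy blocks within the working day).
Wendy free: 08:00-12:30, 15:00-19:00.
Carol ∩ Farrukh: 09:30-11:00, 17:00-18:30.
Carol ∩ Farrukh ∩ Chen: 09:30-11:00, 17:00-18:30.
Carol ∩ Farrukh ∩ Chen ∩ Wendy: 09:30-11:00, 17:00-18:30.
Those are the intersection windows.
Summing the common windows: 90 + 90 = 180 minutes.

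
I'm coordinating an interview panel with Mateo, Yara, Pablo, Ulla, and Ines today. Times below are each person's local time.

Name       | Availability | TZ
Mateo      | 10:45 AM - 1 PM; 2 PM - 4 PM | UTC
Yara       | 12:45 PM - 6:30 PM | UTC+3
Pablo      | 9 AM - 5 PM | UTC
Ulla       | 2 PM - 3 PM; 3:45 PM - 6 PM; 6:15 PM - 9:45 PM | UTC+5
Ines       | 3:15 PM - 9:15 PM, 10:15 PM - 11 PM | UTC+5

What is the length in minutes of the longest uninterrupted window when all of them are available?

135

Mateo in UTC: 10:45-13:00, 14:00-16:00.
Yara in UTC: 09:45-15:30 (subtract 3h to convert from UTC+3).
Pablo in UTC: 09:00-17:00.
Ulla in UTC: 09:00-10:00, 10:45-13:00, 13:15-16:45 (subtract 5h to convert from UTC+5).
Ines in UTC: 10:15-16:15, 17:15-18:00 (subtract 5h to convert from UTC+5).
Mateo ∩ Yara: 10:45-13:00, 14:00-15:30.
Mateo ∩ Yara ∩ Pablo: 10:45-13:00, 14:00-15:30.
Mateo ∩ Yara ∩ Pablo ∩ Ulla: 10:45-13:00, 14:00-15:30.
Mateo ∩ Yara ∩ Pablo ∩ Ulla ∩ Ines: 10:45-13:00, 14:00-15:30.
The longest is 10:45-13:00 at 135 minutes.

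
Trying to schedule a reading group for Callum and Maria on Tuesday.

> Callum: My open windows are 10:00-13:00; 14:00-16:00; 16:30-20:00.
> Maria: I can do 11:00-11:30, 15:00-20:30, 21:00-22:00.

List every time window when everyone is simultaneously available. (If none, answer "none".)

11:00-11:30, 15:00-16:00, 16:30-20:00

Callum ∩ Maria: 11:00-11:30, 15:00-16:00, 16:30-20:00.
So the common availability across everyone is 11:00-11:30, 15:00-16:00, 16:30-20:00.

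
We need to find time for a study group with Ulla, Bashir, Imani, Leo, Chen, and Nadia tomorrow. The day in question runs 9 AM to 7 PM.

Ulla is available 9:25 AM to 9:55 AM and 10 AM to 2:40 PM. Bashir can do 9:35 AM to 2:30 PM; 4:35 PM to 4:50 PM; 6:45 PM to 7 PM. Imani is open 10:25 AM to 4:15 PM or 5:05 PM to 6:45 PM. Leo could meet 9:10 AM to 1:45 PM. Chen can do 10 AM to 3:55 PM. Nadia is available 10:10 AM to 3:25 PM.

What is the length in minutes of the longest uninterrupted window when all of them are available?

200

Ulla ∩ Bashir: 09:35-09:55, 10:00-14:30.
Ulla ∩ Bashir ∩ Imani: 10:25-14:30.
Ulla ∩ Bashir ∩ Imani ∩ Leo: 10:25-13:45.
Ulla ∩ Bashir ∩ Imani ∩ Leo ∩ Chen: 10:25-13:45.
Ulla ∩ Bashir ∩ Imani ∩ Leo ∩ Chen ∩ Nadia: 10:25-13:45.
The longest is 10:25-13:45 at 200 minutes.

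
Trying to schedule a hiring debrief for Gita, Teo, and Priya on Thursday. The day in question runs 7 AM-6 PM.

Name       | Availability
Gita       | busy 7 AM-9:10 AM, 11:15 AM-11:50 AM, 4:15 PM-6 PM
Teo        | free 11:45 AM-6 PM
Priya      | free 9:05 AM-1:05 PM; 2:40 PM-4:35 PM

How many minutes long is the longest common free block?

95

Gita free: 09:10-11:15, 11:50-16:15 (invert busy blocks within the working day).
Teo free: 11:45-18:00.
Priya free: 09:05-13:05, 14:40-16:35.
Gita ∩ Teo: 11:50-16:15.
Gita ∩ Teo ∩ Priya: 11:50-13:05, 14:40-16:15.
Those are the intersection windows.
The longest is 14:40-16:15 at 95 minutes.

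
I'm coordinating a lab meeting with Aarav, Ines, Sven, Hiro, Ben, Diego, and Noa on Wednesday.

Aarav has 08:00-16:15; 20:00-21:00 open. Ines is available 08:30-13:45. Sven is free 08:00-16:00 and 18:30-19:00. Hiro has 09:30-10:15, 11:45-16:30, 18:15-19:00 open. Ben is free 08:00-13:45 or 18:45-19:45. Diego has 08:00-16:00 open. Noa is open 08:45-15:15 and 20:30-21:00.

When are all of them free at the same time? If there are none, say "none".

Aarav ∩ Ines: 08:30-13:45.
Aarav ∩ Ines ∩ Sven: 08:30-13:45.
Aarav ∩ Ines ∩ Sven ∩ Hiro: 09:30-10:15, 11:45-13:45.
Aarav ∩ Ines ∩ Sven ∩ Hiro ∩ Ben: 09:30-10:15, 11:45-13:45.
Aarav ∩ Ines ∩ Sven ∩ Hiro ∩ Ben ∩ Diego: 09:30-10:15, 11:45-13:45.
Aarav ∩ Ines ∩ Sven ∩ Hiro ∩ Ben ∩ Diego ∩ Noa: 09:30-10:15, 11:45-13:45.
So the common availability across everyone is 09:30-10:15, 11:45-13:45.

09:30-10:15, 11:45-13:45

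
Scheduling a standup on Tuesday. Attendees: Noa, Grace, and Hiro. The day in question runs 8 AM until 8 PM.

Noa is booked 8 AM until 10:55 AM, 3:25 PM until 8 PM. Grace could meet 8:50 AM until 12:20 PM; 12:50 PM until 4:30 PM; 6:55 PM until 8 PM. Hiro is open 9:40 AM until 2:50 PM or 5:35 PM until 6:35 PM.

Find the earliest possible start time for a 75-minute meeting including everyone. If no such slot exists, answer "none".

Noa free: 10:55-15:25 (invert busy blocks within the working day).
Grace free: 08:50-12:20, 12:50-16:30, 18:55-20:00.
Hiro free: 09:40-14:50, 17:35-18:35.
Noa ∩ Grace: 10:55-12:20, 12:50-15:25.
Noa ∩ Grace ∩ Hiro: 10:55-12:20, 12:50-14:50.
The first common window of at least 75 minutes is 10:55-12:20, so the earliest start is 10:55.

10:55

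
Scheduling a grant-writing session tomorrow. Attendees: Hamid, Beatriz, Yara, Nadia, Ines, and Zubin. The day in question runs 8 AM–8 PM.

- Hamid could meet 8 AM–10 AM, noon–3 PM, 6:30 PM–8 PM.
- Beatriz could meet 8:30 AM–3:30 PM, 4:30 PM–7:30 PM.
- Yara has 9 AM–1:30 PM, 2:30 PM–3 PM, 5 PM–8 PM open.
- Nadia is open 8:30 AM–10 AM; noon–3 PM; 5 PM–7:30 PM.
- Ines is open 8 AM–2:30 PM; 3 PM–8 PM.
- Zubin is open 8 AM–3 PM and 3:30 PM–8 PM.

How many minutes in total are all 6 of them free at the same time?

Hamid ∩ Beatriz: 08:30-10:00, 12:00-15:00, 18:30-19:30.
Hamid ∩ Beatriz ∩ Yara: 09:00-10:00, 12:00-13:30, 14:30-15:00, 18:30-19:30.
Hamid ∩ Beatriz ∩ Yara ∩ Nadia: 09:00-10:00, 12:00-13:30, 14:30-15:00, 18:30-19:30.
Hamid ∩ Beatriz ∩ Yara ∩ Nadia ∩ Ines: 09:00-10:00, 12:00-13:30, 18:30-19:30.
Hamid ∩ Beatriz ∩ Yara ∩ Nadia ∩ Ines ∩ Zubin: 09:00-10:00, 12:00-13:30, 18:30-19:30.
Summing the common windows: 60 + 90 + 60 = 210 minutes.

210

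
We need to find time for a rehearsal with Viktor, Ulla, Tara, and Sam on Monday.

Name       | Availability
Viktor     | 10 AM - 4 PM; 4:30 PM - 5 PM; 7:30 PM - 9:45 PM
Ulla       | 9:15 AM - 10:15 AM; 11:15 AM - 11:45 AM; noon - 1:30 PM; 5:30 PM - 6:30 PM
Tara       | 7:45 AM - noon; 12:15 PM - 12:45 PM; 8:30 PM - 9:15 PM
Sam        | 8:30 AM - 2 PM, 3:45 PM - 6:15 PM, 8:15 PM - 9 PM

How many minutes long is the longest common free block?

30

Viktor ∩ Ulla: 10:00-10:15, 11:15-11:45, 12:00-13:30.
Viktor ∩ Ulla ∩ Tara: 10:00-10:15, 11:15-11:45, 12:15-12:45.
Viktor ∩ Ulla ∩ Tara ∩ Sam: 10:00-10:15, 11:15-11:45, 12:15-12:45.
The longest is 11:15-11:45 at 30 minutes.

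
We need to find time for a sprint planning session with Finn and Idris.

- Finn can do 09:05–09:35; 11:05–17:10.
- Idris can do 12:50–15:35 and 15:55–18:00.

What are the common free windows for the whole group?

Finn ∩ Idris: 12:50-15:35, 15:55-17:10.

12:50-15:35, 15:55-17:10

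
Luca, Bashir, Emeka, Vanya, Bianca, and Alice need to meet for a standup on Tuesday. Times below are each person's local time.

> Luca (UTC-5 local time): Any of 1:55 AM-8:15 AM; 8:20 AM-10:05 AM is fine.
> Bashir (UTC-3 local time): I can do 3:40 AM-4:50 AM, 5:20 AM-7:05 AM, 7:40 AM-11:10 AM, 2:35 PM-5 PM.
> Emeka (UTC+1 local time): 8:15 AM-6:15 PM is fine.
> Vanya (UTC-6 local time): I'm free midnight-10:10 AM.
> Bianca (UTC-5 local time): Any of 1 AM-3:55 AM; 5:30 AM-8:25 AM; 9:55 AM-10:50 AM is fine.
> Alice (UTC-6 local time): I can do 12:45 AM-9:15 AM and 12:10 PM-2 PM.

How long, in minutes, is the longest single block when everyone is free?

155

Luca in UTC: 06:55-13:15, 13:20-15:05 (add 5h to convert from UTC-5).
Bashir in UTC: 06:40-07:50, 08:20-10:05, 10:40-14:10, 17:35-20:00 (add 3h to convert from UTC-3).
Emeka in UTC: 07:15-17:15 (subtract 1h to convert from UTC+1).
Vanya in UTC: 06:00-16:10 (add 6h to convert from UTC-6).
Bianca in UTC: 06:00-08:55, 10:30-13:25, 14:55-15:50 (add 5h to convert from UTC-5).
Alice in UTC: 06:45-15:15, 18:10-20:00 (add 6h to convert from UTC-6).
Luca ∩ Bashir: 06:55-07:50, 08:20-10:05, 10:40-13:15, 13:20-14:10.
Luca ∩ Bashir ∩ Emeka: 07:15-07:50, 08:20-10:05, 10:40-13:15, 13:20-14:10.
Luca ∩ Bashir ∩ Emeka ∩ Vanya: 07:15-07:50, 08:20-10:05, 10:40-13:15, 13:20-14:10.
Luca ∩ Bashir ∩ Emeka ∩ Vanya ∩ Bianca: 07:15-07:50, 08:20-08:55, 10:40-13:15, 13:20-13:25.
Luca ∩ Bashir ∩ Emeka ∩ Vanya ∩ Bianca ∩ Alice: 07:15-07:50, 08:20-08:55, 10:40-13:15, 13:20-13:25.
So the common availability across everyone is 07:15-07:50, 08:20-08:55, 10:40-13:15, 13:20-13:25.
The longest is 10:40-13:15 at 155 minutes.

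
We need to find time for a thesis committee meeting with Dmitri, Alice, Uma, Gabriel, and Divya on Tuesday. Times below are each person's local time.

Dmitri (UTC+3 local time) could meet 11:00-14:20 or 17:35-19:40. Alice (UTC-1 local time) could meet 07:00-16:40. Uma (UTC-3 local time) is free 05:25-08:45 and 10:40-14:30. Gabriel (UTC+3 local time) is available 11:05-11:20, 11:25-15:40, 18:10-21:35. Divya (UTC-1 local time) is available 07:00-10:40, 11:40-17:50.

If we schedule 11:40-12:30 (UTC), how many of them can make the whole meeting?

2

Dmitri in UTC: 08:00-11:20, 14:35-16:40 (subtract 3h to convert from UTC+3).
Alice in UTC: 08:00-17:40 (add 1h to convert from UTC-1).
Uma in UTC: 08:25-11:45, 13:40-17:30 (add 3h to convert from UTC-3).
Gabriel in UTC: 08:05-08:20, 08:25-12:40, 15:10-18:35 (subtract 3h to convert from UTC+3).
Divya in UTC: 08:00-11:40, 12:40-18:50 (add 1h to convert from UTC-1).
Alice and Gabriel can make the full 11:40-12:30 slot — that's 2.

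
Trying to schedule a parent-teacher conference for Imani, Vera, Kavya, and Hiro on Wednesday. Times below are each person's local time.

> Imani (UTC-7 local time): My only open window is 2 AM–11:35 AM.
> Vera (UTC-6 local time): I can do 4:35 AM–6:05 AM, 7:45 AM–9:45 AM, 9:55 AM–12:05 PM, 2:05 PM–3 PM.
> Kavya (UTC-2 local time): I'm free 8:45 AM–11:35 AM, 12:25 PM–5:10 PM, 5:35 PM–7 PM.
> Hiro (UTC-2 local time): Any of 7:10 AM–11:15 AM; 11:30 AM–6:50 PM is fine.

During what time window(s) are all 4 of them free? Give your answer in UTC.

Imani in UTC: 09:00-18:35 (add 7h to convert from UTC-7).
Vera in UTC: 10:35-12:05, 13:45-15:45, 15:55-18:05, 20:05-21:00 (add 6h to convert from UTC-6).
Kavya in UTC: 10:45-13:35, 14:25-19:10, 19:35-21:00 (add 2h to convert from UTC-2).
Hiro in UTC: 09:10-13:15, 13:30-20:50 (add 2h to convert from UTC-2).
Imani ∩ Vera: 10:35-12:05, 13:45-15:45, 15:55-18:05.
Imani ∩ Vera ∩ Kavya: 10:45-12:05, 14:25-15:45, 15:55-18:05.
Imani ∩ Vera ∩ Kavya ∩ Hiro: 10:45-12:05, 14:25-15:45, 15:55-18:05.
So the common availability across everyone is 10:45-12:05, 14:25-15:45, 15:55-18:05.

10:45-12:05, 14:25-15:45, 15:55-18:05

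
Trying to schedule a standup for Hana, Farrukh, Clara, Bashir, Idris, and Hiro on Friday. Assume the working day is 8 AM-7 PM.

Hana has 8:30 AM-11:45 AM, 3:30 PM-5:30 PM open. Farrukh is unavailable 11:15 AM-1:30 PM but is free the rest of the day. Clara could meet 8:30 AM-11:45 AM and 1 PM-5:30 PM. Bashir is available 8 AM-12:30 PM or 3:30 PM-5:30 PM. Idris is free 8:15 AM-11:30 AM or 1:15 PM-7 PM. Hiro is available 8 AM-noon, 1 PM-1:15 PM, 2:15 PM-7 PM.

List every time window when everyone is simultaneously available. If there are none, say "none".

Hana free: 08:30-11:45, 15:30-17:30.
Farrukh free: 08:00-11:15, 13:30-19:00 (invert busy blocks within the working day).
Clara free: 08:30-11:45, 13:00-17:30.
Bashir free: 08:00-12:30, 15:30-17:30.
Idris free: 08:15-11:30, 13:15-19:00.
Hiro free: 08:00-12:00, 13:00-13:15, 14:15-19:00.
Hana ∩ Farrukh: 08:30-11:15, 15:30-17:30.
Hana ∩ Farrukh ∩ Clara: 08:30-11:15, 15:30-17:30.
Hana ∩ Farrukh ∩ Clara ∩ Bashir: 08:30-11:15, 15:30-17:30.
Hana ∩ Farrukh ∩ Clara ∩ Bashir ∩ Idris: 08:30-11:15, 15:30-17:30.
Hana ∩ Farrukh ∩ Clara ∩ Bashir ∩ Idris ∩ Hiro: 08:30-11:15, 15:30-17:30.

08:30-11:15, 15:30-17:30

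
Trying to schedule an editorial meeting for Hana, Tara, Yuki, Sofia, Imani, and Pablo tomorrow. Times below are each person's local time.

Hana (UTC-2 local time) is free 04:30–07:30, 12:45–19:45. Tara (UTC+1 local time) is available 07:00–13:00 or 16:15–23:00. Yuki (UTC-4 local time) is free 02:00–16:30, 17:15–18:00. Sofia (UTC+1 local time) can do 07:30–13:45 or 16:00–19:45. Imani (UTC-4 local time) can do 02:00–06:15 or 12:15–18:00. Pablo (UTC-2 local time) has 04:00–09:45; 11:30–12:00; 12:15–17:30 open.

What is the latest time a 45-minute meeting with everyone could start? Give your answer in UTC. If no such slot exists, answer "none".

Hana in UTC: 06:30-09:30, 14:45-21:45 (add 2h to convert from UTC-2).
Tara in UTC: 06:00-12:00, 15:15-22:00 (subtract 1h to convert from UTC+1).
Yuki in UTC: 06:00-20:30, 21:15-22:00 (add 4h to convert from UTC-4).
Sofia in UTC: 06:30-12:45, 15:00-18:45 (subtract 1h to convert from UTC+1).
Imani in UTC: 06:00-10:15, 16:15-22:00 (add 4h to convert from UTC-4).
Pablo in UTC: 06:00-11:45, 13:30-14:00, 14:15-19:30 (add 2h to convert from UTC-2).
Hana ∩ Tara: 06:30-09:30, 15:15-21:45.
Hana ∩ Tara ∩ Yuki: 06:30-09:30, 15:15-20:30, 21:15-21:45.
Hana ∩ Tara ∩ Yuki ∩ Sofia: 06:30-09:30, 15:15-18:45.
Hana ∩ Tara ∩ Yuki ∩ Sofia ∩ Imani: 06:30-09:30, 16:15-18:45.
Hana ∩ Tara ∩ Yuki ∩ Sofia ∩ Imani ∩ Pablo: 06:30-09:30, 16:15-18:45.
The last common window of at least 45 minutes is 16:15-18:45; a 45-minute meeting can start as late as 18:00 and still end by 18:45.

18:00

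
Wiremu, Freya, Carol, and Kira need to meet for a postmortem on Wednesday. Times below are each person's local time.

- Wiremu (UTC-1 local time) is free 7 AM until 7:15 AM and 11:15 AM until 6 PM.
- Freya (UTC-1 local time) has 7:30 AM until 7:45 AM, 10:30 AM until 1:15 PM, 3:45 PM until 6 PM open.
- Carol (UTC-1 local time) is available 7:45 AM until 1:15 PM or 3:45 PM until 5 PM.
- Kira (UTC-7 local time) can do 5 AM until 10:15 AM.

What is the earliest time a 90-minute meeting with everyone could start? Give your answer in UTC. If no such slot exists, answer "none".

12:15

Wiremu in UTC: 08:00-08:15, 12:15-19:00 (add 1h to convert from UTC-1).
Freya in UTC: 08:30-08:45, 11:30-14:15, 16:45-19:00 (add 1h to convert from UTC-1).
Carol in UTC: 08:45-14:15, 16:45-18:00 (add 1h to convert from UTC-1).
Kira in UTC: 12:00-17:15 (add 7h to convert from UTC-7).
Wiremu ∩ Freya: 12:15-14:15, 16:45-19:00.
Wiremu ∩ Freya ∩ Carol: 12:15-14:15, 16:45-18:00.
Wiremu ∩ Freya ∩ Carol ∩ Kira: 12:15-14:15, 16:45-17:15.
The first common window of at least 90 minutes is 12:15-14:15, so the earliest start is 12:15.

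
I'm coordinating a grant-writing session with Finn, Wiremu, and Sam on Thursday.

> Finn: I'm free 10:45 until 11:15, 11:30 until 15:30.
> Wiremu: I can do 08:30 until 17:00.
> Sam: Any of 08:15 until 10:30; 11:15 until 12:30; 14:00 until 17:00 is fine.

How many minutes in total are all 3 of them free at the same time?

Finn ∩ Wiremu: 10:45-11:15, 11:30-15:30.
Finn ∩ Wiremu ∩ Sam: 11:30-12:30, 14:00-15:30.
Summing the common windows: 60 + 90 = 150 minutes.

150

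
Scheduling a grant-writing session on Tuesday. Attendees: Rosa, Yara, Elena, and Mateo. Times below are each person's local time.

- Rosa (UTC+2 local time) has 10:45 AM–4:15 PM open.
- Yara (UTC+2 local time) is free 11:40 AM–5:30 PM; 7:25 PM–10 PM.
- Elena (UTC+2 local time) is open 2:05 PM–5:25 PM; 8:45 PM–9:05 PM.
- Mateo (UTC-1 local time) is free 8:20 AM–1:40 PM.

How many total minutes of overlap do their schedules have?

Rosa in UTC: 08:45-14:15 (subtract 2h to convert from UTC+2).
Yara in UTC: 09:40-15:30, 17:25-20:00 (subtract 2h to convert from UTC+2).
Elena in UTC: 12:05-15:25, 18:45-19:05 (subtract 2h to convert from UTC+2).
Mateo in UTC: 09:20-14:40 (add 1h to convert from UTC-1).
Rosa ∩ Yara: 09:40-14:15.
Rosa ∩ Yara ∩ Elena: 12:05-14:15.
Rosa ∩ Yara ∩ Elena ∩ Mateo: 12:05-14:15.
That's a single block of 130 minutes.

130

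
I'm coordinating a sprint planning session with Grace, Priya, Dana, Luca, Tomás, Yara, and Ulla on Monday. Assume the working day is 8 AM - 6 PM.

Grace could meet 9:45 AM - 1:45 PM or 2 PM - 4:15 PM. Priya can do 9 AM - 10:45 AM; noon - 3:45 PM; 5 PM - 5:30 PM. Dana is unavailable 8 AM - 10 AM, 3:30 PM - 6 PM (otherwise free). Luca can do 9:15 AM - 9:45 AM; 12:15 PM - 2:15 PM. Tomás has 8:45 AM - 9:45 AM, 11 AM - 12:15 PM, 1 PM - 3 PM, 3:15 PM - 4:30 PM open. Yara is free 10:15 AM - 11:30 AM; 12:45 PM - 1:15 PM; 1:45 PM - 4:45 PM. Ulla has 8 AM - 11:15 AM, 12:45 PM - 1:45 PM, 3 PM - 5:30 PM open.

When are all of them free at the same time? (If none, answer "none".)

13:00-13:15

Grace free: 09:45-13:45, 14:00-16:15.
Priya free: 09:00-10:45, 12:00-15:45, 17:00-17:30.
Dana free: 10:00-15:30 (invert busy blocks within the working day).
Luca free: 09:15-09:45, 12:15-14:15.
Tomás free: 08:45-09:45, 11:00-12:15, 13:00-15:00, 15:15-16:30.
Yara free: 10:15-11:30, 12:45-13:15, 13:45-16:45.
Ulla free: 08:00-11:15, 12:45-13:45, 15:00-17:30.
Grace ∩ Priya: 09:45-10:45, 12:00-13:45, 14:00-15:45.
Grace ∩ Priya ∩ Dana: 10:00-10:45, 12:00-13:45, 14:00-15:30.
Grace ∩ Priya ∩ Dana ∩ Luca: 12:15-13:45, 14:00-14:15.
Grace ∩ Priya ∩ Dana ∩ Luca ∩ Tomás: 13:00-13:45, 14:00-14:15.
Grace ∩ Priya ∩ Dana ∩ Luca ∩ Tomás ∩ Yara: 13:00-13:15, 14:00-14:15.
Grace ∩ Priya ∩ Dana ∩ Luca ∩ Tomás ∩ Yara ∩ Ulla: 13:00-13:15.
So the common availability across everyone is 13:00-13:15.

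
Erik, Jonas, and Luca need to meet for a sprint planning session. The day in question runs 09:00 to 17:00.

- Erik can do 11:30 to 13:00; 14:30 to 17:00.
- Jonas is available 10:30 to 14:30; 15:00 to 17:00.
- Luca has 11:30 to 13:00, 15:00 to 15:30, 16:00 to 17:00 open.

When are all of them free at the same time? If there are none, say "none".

Erik ∩ Jonas: 11:30-13:00, 15:00-17:00.
Erik ∩ Jonas ∩ Luca: 11:30-13:00, 15:00-15:30, 16:00-17:00.
Those are the intersection windows.

11:30-13:00, 15:00-15:30, 16:00-17:00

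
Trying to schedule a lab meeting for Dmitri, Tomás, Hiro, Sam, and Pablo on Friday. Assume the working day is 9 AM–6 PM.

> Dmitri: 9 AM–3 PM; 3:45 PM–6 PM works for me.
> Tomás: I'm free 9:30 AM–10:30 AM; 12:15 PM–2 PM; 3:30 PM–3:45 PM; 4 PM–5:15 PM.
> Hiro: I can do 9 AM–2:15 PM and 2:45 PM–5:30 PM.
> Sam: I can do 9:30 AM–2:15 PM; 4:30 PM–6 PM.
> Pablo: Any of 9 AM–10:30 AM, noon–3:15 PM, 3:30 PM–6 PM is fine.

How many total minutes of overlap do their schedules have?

210

Dmitri ∩ Tomás: 09:30-10:30, 12:15-14:00, 16:00-17:15.
Dmitri ∩ Tomás ∩ Hiro: 09:30-10:30, 12:15-14:00, 16:00-17:15.
Dmitri ∩ Tomás ∩ Hiro ∩ Sam: 09:30-10:30, 12:15-14:00, 16:30-17:15.
Dmitri ∩ Tomás ∩ Hiro ∩ Sam ∩ Pablo: 09:30-10:30, 12:15-14:00, 16:30-17:15.
Summing the common windows: 60 + 105 + 45 = 210 minutes.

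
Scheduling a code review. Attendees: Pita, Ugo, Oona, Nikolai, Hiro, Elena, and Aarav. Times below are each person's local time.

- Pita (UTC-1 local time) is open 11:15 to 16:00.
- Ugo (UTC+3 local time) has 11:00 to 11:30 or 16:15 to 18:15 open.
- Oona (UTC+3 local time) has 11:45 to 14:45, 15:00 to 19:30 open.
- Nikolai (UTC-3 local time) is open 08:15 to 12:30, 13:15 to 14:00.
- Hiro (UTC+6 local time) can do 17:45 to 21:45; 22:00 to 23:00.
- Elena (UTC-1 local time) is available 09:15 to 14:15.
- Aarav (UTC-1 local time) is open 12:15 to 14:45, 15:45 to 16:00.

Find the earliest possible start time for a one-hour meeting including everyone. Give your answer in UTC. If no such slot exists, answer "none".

13:15

Pita in UTC: 12:15-17:00 (add 1h to convert from UTC-1).
Ugo in UTC: 08:00-08:30, 13:15-15:15 (subtract 3h to convert from UTC+3).
Oona in UTC: 08:45-11:45, 12:00-16:30 (subtract 3h to convert from UTC+3).
Nikolai in UTC: 11:15-15:30, 16:15-17:00 (add 3h to convert from UTC-3).
Hiro in UTC: 11:45-15:45, 16:00-17:00 (subtract 6h to convert from UTC+6).
Elena in UTC: 10:15-15:15 (add 1h to convert from UTC-1).
Aarav in UTC: 13:15-15:45, 16:45-17:00 (add 1h to convert from UTC-1).
Pita ∩ Ugo: 13:15-15:15.
Pita ∩ Ugo ∩ Oona: 13:15-15:15.
Pita ∩ Ugo ∩ Oona ∩ Nikolai: 13:15-15:15.
Pita ∩ Ugo ∩ Oona ∩ Nikolai ∩ Hiro: 13:15-15:15.
Pita ∩ Ugo ∩ Oona ∩ Nikolai ∩ Hiro ∩ Elena: 13:15-15:15.
Pita ∩ Ugo ∩ Oona ∩ Nikolai ∩ Hiro ∩ Elena ∩ Aarav: 13:15-15:15.
The first common window of at least 60 minutes is 13:15-15:15, so the earliest start is 13:15.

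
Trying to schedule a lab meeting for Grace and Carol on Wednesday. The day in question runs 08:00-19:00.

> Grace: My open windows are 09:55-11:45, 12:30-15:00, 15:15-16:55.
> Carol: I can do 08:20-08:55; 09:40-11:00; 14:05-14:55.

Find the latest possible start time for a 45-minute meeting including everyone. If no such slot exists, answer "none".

14:10

Grace ∩ Carol: 09:55-11:00, 14:05-14:55.
Those are the intersection windows.
The last common window of at least 45 minutes is 14:05-14:55; a 45-minute meeting can start as late as 14:10 and still end by 14:55.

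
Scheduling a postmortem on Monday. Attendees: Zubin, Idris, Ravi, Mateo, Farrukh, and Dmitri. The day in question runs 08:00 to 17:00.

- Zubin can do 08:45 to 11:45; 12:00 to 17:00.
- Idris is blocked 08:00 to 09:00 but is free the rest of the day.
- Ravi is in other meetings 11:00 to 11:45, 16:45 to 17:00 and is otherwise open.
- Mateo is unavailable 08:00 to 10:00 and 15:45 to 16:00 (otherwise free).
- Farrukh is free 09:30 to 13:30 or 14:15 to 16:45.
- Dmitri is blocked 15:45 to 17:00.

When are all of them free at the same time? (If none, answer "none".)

10:00-11:00, 12:00-13:30, 14:15-15:45

Zubin free: 08:45-11:45, 12:00-17:00.
Idris free: 09:00-17:00 (invert busy blocks within the working day).
Ravi free: 08:00-11:00, 11:45-16:45 (invert busy blocks within the working day).
Mateo free: 10:00-15:45, 16:00-17:00 (invert busy blocks within the working day).
Farrukh free: 09:30-13:30, 14:15-16:45.
Dmitri free: 08:00-15:45 (invert busy blocks within the working day).
Zubin ∩ Idris: 09:00-11:45, 12:00-17:00.
Zubin ∩ Idris ∩ Ravi: 09:00-11:00, 12:00-16:45.
Zubin ∩ Idris ∩ Ravi ∩ Mateo: 10:00-11:00, 12:00-15:45, 16:00-16:45.
Zubin ∩ Idris ∩ Ravi ∩ Mateo ∩ Farrukh: 10:00-11:00, 12:00-13:30, 14:15-15:45, 16:00-16:45.
Zubin ∩ Idris ∩ Ravi ∩ Mateo ∩ Farrukh ∩ Dmitri: 10:00-11:00, 12:00-13:30, 14:15-15:45.
So the common availability across everyone is 10:00-11:00, 12:00-13:30, 14:15-15:45.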